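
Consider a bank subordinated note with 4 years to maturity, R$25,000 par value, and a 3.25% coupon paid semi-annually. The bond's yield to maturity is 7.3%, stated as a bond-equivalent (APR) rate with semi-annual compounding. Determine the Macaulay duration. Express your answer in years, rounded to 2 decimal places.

Periodic yield y = 0.0365. Discount each cash flow and weight by its period:
  t   CF        PV=CF/(1+0.0365)^t    t·PV
  1       406.25       391.9440       391.9440
  2       406.25       378.1419       756.2837
  3       406.25       364.8257     1,094.4772
  4       406.25       351.9785     1,407.9140
  5       406.25       339.5837     1,697.9185
  6       406.25       327.6254     1,965.7523
  7       406.25       316.0882     2,212.6171
  8    25,406.25    19,071.5555   152,572.4439
  Σ                 21,541.7429   162,099.3508
Price P = Σ PV = 21,541.7429.
Macaulay duration = Σ(t·PV) / P = 162,099.3508 / 21,541.7429 = 7.52489 half-year periods.
In years: 7.52489 / 2 = 3.76245 years.

3.76 years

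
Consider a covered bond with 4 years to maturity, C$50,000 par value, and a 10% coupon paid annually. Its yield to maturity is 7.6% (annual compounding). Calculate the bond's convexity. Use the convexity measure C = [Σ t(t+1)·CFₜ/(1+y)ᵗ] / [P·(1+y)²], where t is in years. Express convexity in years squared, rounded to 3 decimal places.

With y = 0.076:
  t   CF        PV=CF/(1+0.076)^t    t·PV        t(t+1)·PV
  1     5,000.00     4,646.8401     4,646.8401       9,293.6803
  2     5,000.00     4,318.6247     8,637.2493      25,911.7480
  3     5,000.00     4,013.5917    12,040.7751      48,163.1004
  4    55,000.00    41,031.1420   164,124.5678     820,622.8391
  Σ                 54,010.1985   189,449.4324     903,991.3679
P = 54,010.1985.
Convexity = Σ t(t+1)·PV / [P·(1+y)²] = 903,991.3679 / (54,010.1985 × 1.157776) = 14.45653.

14.457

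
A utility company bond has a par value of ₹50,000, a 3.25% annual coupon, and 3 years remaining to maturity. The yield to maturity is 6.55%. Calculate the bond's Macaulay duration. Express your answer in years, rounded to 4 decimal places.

Periodic yield y = 0.0655. Discount each cash flow and weight by its year:
  t   CF        PV=CF/(1+0.0655)^t    t·PV
  1     1,625.00     1,525.1056     1,525.1056
  2     1,625.00     1,431.3520     2,862.7041
  3    51,625.00    42,677.5719   128,032.7157
  Σ                 45,634.0295   132,420.5253
Price P = Σ PV = 45,634.0295.
Macaulay duration = Σ(t·PV) / P = 132,420.5253 / 45,634.0295 = 2.90179 years.

2.9018 years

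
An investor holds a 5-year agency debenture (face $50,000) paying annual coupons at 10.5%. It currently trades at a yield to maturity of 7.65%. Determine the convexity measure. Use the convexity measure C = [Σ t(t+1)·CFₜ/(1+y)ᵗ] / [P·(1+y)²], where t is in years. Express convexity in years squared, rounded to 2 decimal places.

20.31

With y = 0.0765:
  t   CF        PV=CF/(1+0.0765)^t    t·PV        t(t+1)·PV
  1     5,250.00     4,876.9159     4,876.9159       9,753.8319
  2     5,250.00     4,530.3446     9,060.6891      27,182.0674
  3     5,250.00     4,208.4018    12,625.2055      50,500.8220
  4     5,250.00     3,909.3375    15,637.3500      78,186.7502
  5    55,250.00    38,217.4857   191,087.4284   1,146,524.5705
  Σ                 55,742.4855   233,287.5890   1,312,148.0420
P = 55,742.4855.
Convexity = Σ t(t+1)·PV / [P·(1+y)²] = 1,312,148.0420 / (55,742.4855 × 1.158852) = 20.31274.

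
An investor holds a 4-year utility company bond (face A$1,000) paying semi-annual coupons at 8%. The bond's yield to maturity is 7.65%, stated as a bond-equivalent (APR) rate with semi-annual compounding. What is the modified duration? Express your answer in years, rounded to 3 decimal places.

Periodic yield y = 0.03825. First find Macaulay duration:
  t   CF        PV=CF/(1+0.03825)^t    t·PV
  1        40.00        38.5264        38.5264
  2        40.00        37.1070        74.2140
  3        40.00        35.7400       107.2199
  4        40.00        34.4233       137.6931
  5        40.00        33.1551       165.7755
  6        40.00        31.9336       191.6018
  7        40.00        30.7572       215.3002
  8     1,040.00       770.2254     6,161.8030
  Σ                  1,011.8679     7,092.1339
P = 1,011.8679; Macaulay duration = 7,092.1339 / 1,011.8679 = 7.00895 half-year periods = 3.50448 years.
Modified duration = D_Mac / (1 + y) = 3.50448 / 1.03825 = 3.37537 years.

3.375 years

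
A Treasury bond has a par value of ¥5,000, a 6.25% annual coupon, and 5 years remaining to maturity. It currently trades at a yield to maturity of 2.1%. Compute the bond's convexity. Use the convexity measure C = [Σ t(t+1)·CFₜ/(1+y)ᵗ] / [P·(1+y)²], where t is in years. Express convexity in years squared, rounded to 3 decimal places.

With y = 0.021:
  t   CF        PV=CF/(1+0.021)^t    t·PV        t(t+1)·PV
  1       312.50       306.0725       306.0725         612.1450
  2       312.50       299.7772       599.5543       1,798.6629
  3       312.50       293.6113       880.8340       3,523.3358
  4       312.50       287.5723     1,150.2892       5,751.4460
  5     5,312.50     4,788.1774    23,940.8870     143,645.3221
  Σ                  5,975.2107    26,877.6370     155,330.9118
P = 5,975.2107.
Convexity = Σ t(t+1)·PV / [P·(1+y)²] = 155,330.9118 / (5,975.2107 × 1.042441) = 24.93752.

24.938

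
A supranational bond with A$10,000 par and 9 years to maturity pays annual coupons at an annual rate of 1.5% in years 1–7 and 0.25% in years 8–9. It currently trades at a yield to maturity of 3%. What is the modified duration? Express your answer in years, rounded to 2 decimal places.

Periodic yield y = 0.03. First find Macaulay duration:
  t   CF        PV=CF/(1+0.03)^t    t·PV
  1       150.00       145.6311       145.6311
  2       150.00       141.3894       282.7788
  3       150.00       137.2712       411.8137
  4       150.00       133.2731       533.0922
  5       150.00       129.3913       646.9566
  6       150.00       125.6226       753.7358
  7       150.00       121.9637       853.7461
  8        25.00        19.7352       157.8818
  9    10,025.00     7,683.3277    69,149.9497
  Σ                  8,637.6054    72,935.5858
P = 8,637.6054; Macaulay duration = 72,935.5858 / 8,637.6054 = 8.44396 years.
Modified duration = D_Mac / (1 + y) = 8.44396 / 1.03 = 8.19802 years.

8.20 years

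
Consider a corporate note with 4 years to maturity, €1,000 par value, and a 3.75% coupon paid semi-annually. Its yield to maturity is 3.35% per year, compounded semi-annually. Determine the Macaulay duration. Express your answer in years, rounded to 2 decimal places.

3.75 years

Periodic yield y = 0.01675. Discount each cash flow and weight by its period:
  t   CF        PV=CF/(1+0.01675)^t    t·PV
  1        18.75        18.4411        18.4411
  2        18.75        18.1373        36.2746
  3        18.75        17.8385        53.5155
  4        18.75        17.5446        70.1786
  5        18.75        17.2556        86.2781
  6        18.75        16.9713       101.8281
  7        18.75        16.6918       116.8423
  8     1,018.75       891.9781     7,135.8245
  Σ                  1,014.8584     7,619.1828
Price P = Σ PV = 1,014.8584.
Macaulay duration = Σ(t·PV) / P = 7,619.1828 / 1,014.8584 = 7.50763 half-year periods.
In years: 7.50763 / 2 = 3.75382 years.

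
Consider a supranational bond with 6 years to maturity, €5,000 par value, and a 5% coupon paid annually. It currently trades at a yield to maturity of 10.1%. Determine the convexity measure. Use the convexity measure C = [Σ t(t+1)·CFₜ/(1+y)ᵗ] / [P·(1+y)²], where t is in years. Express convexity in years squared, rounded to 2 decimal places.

With y = 0.101:
  t   CF        PV=CF/(1+0.101)^t    t·PV        t(t+1)·PV
  1       250.00       227.0663       227.0663         454.1326
  2       250.00       206.2364       412.4728       1,237.4185
  3       250.00       187.3174       561.9521       2,247.8084
  4       250.00       170.1339       680.5354       3,402.6770
  5       250.00       154.5267       772.6333       4,635.7998
  6     5,250.00     2,947.3750    17,684.2498     123,789.7483
  Σ                  3,892.6556    20,338.9097     135,767.5847
P = 3,892.6556.
Convexity = Σ t(t+1)·PV / [P·(1+y)²] = 135,767.5847 / (3,892.6556 × 1.212201) = 28.77236.

28.77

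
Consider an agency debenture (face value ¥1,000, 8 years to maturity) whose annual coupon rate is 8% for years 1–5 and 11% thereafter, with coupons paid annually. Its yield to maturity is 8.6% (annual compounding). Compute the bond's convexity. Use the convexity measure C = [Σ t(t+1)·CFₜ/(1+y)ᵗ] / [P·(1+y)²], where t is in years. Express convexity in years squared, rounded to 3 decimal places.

43.042

With y = 0.086:
  t   CF        PV=CF/(1+0.086)^t    t·PV        t(t+1)·PV
  1        80.00        73.6648        73.6648         147.3297
  2        80.00        67.8313       135.6627         406.9880
  3        80.00        62.4598       187.3794         749.5175
  4        80.00        57.5136       230.0545       1,150.2724
  5        80.00        52.9591       264.7957       1,588.7740
  6       110.00        67.0523       402.3139       2,816.1970
  7       110.00        61.7425       432.1972       3,457.5776
  8     1,110.00       573.6994     4,589.5950      41,306.3550
  Σ                  1,016.9228     6,315.6630      51,623.0110
P = 1,016.9228.
Convexity = Σ t(t+1)·PV / [P·(1+y)²] = 51,623.0110 / (1,016.9228 × 1.179396) = 43.04232.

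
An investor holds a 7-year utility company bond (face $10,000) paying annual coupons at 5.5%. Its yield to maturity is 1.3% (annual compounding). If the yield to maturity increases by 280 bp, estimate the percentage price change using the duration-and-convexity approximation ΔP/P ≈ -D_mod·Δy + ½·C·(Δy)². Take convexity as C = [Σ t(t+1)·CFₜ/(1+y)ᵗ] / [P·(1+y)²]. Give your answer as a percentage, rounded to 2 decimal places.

With y = 0.013:
  t   CF        PV=CF/(1+0.013)^t    t·PV        t(t+1)·PV
  1       550.00       542.9418       542.9418       1,085.8835
  2       550.00       535.9741     1,071.9482       3,215.8446
  3       550.00       529.0958     1,587.2875       6,349.1502
  4       550.00       522.3059     2,089.2235      10,446.1174
  5       550.00       515.6030     2,578.0152      15,468.0910
  6       550.00       508.9862     3,053.9173      21,377.4209
  7    10,550.00     9,637.9871    67,465.9099     539,727.2794
  Σ                 12,792.8939    78,389.2433     597,669.7869
P = 12,792.8939; D_Mac = 6.12756 yrs; D_mod = 6.04893 yrs; C = 45.52748.
Duration effect: -6.04893 × (+0.028) = -0.169370
Convexity effect: 0.5 × 45.52748 × (0.028)² = +0.0178468
ΔP/P ≈ -0.169370 + 0.0178468 = -0.151523 = -15.1523%.

-15.15%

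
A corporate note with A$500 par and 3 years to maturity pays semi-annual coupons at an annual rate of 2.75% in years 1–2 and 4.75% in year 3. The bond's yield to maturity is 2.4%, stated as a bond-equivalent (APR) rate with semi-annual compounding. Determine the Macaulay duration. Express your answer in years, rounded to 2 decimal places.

Periodic yield y = 0.012. Discount each cash flow and weight by its period:
  t   CF        PV=CF/(1+0.012)^t    t·PV
  1        6.875         6.7935         6.7935
  2        6.875         6.7129        13.4258
  3        6.875         6.6333        19.9000
  4        6.875         6.5547        26.2187
  5       11.875        11.1874        55.9372
  6      511.875       476.5197     2,859.1181
  Σ                    514.4015     2,981.3933
Price P = Σ PV = 514.4015.
Macaulay duration = Σ(t·PV) / P = 2,981.3933 / 514.4015 = 5.79585 half-year periods.
In years: 5.79585 / 2 = 2.89792 years.

2.90 years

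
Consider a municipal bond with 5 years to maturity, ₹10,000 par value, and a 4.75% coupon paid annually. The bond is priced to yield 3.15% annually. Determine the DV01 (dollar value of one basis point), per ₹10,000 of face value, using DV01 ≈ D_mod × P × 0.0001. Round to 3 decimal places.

₹4.768

Periodic yield y = 0.0315.
  t   CF        PV=CF/(1+0.0315)^t    t·PV
  1       475.00       460.4944       460.4944
  2       475.00       446.4318       892.8636
  3       475.00       432.7987     1,298.3960
  4       475.00       419.5818     1,678.3273
  5    10,475.00     8,970.3186    44,851.5932
  Σ                 10,729.6254    49,181.6746
P = 10,729.6254; D_Mac = 4.58373 yrs; D_mod = 4.44375 yrs.
DV01 ≈ 4.44375 × 10,729.6254 × 0.0001 = 4.767976.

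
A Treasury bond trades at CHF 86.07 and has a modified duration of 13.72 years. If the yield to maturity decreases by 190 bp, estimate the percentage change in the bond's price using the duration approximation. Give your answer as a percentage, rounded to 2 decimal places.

Duration approximation: ΔP/P ≈ -D_mod · Δy = -13.72 × (-0.019) = +0.260680.
As a percentage: +26.0680%.

+26.07%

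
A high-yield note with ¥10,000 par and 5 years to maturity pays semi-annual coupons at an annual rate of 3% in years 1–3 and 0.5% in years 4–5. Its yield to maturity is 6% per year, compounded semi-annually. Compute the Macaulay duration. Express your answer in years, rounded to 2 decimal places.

Periodic yield y = 0.03. Discount each cash flow and weight by its period:
  t   CF        PV=CF/(1+0.03)^t    t·PV
  1       150.00       145.6311       145.6311
  2       150.00       141.3894       282.7788
  3       150.00       137.2712       411.8137
  4       150.00       133.2731       533.0922
  5       150.00       129.3913       646.9566
  6       150.00       125.6226       753.7358
  7        25.00        20.3273       142.2910
  8        25.00        19.7352       157.8818
  9        25.00        19.1604       172.4438
  10   10,025.00     7,459.5415    74,595.4150
  Σ                  8,331.3432    77,842.0398
Price P = Σ PV = 8,331.3432.
Macaulay duration = Σ(t·PV) / P = 77,842.0398 / 8,331.3432 = 9.34328 half-year periods.
In years: 9.34328 / 2 = 4.67164 years.

4.67 years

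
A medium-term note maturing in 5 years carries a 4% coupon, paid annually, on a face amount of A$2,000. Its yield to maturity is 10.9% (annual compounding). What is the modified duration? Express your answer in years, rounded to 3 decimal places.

4.112 years

Periodic yield y = 0.109. First find Macaulay duration:
  t   CF        PV=CF/(1+0.109)^t    t·PV
  1        80.00        72.1371        72.1371
  2        80.00        65.0469       130.0939
  3        80.00        58.6537       175.9611
  4        80.00        52.8888       211.5552
  5     2,080.00     1,239.9541     6,199.7704
  Σ                  1,488.6806     6,789.5177
P = 1,488.6806; Macaulay duration = 6,789.5177 / 1,488.6806 = 4.56076 years.
Modified duration = D_Mac / (1 + y) = 4.56076 / 1.109 = 4.11250 years.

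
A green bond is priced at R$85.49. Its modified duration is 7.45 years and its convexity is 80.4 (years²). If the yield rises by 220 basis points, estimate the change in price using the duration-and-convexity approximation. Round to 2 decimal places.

Duration effect: -D_mod·Δy = -7.45 × (+0.022) = -0.163900
Convexity effect: ½·C·(Δy)² = 0.5 × 80.4 × (0.022)² = +0.0194568
ΔP/P ≈ -0.163900 + 0.0194568 = -0.1444432
ΔP ≈ 85.49 × (-0.1444432) = -12.348449168.

-R$12.35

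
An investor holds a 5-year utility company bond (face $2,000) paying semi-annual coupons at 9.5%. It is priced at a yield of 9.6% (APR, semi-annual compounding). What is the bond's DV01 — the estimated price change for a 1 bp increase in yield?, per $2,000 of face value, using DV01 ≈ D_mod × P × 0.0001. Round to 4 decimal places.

$0.7778

Periodic yield y = 0.048.
  t   CF        PV=CF/(1+0.048)^t    t·PV
  1        95.00        90.6489        90.6489
  2        95.00        86.4970       172.9940
  3        95.00        82.5353       247.6059
  4        95.00        78.7551       315.0202
  5        95.00        75.1480       375.7398
  6        95.00        71.7061       430.2364
  7        95.00        68.4218       478.9527
  8        95.00        65.2880       522.3040
  9        95.00        62.2977       560.6794
  10    2,095.00     1,310.9049    13,109.0494
  Σ                  1,992.2027    16,303.2307
P = 1,992.2027; D_Mac = 8.18352 half-year periods = 4.09176 yrs; D_mod = 3.90435 yrs.
DV01 ≈ 3.90435 × 1,992.2027 × 0.0001 = 0.777826.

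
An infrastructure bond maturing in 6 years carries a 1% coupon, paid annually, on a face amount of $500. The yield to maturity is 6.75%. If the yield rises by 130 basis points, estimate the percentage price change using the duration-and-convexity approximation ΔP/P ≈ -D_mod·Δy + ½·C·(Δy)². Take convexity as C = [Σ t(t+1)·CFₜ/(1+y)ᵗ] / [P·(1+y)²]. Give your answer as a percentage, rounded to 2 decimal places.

-6.79%

With y = 0.0675:
  t   CF        PV=CF/(1+0.0675)^t    t·PV        t(t+1)·PV
  1         5.00         4.6838         4.6838           9.3677
  2         5.00         4.3877         8.7753          26.3260
  3         5.00         4.1102        12.3307          49.3228
  4         5.00         3.8503        15.4013          77.0067
  5         5.00         3.6069        18.0344         108.2061
  6       505.00       341.2590     2,047.5538      14,332.8767
  Σ                    361.8979     2,106.7794      14,603.1061
P = 361.8979; D_Mac = 5.82147 yrs; D_mod = 5.45337 yrs; C = 35.40979.
Duration effect: -5.45337 × (+0.013) = -0.070894
Convexity effect: 0.5 × 35.40979 × (0.013)² = +0.0029921
ΔP/P ≈ -0.070894 + 0.0029921 = -0.067902 = -6.7902%.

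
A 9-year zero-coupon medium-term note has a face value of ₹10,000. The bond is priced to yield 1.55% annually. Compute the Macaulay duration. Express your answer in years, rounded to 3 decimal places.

9.000 years

A zero-coupon bond has a single cash flow at maturity, so its Macaulay duration equals its maturity: 9 years.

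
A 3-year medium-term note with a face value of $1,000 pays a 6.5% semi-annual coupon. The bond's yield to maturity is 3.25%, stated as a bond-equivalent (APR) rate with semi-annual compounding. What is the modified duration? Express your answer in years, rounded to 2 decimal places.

2.74 years

Periodic yield y = 0.01625. First find Macaulay duration:
  t   CF        PV=CF/(1+0.01625)^t    t·PV
  1        32.50        31.9803        31.9803
  2        32.50        31.4689        62.9379
  3        32.50        30.9658        92.8973
  4        32.50        30.4706       121.8824
  5        32.50        29.9834       149.9169
  6     1,032.50       937.3175     5,623.9048
  Σ                  1,092.1865     6,083.5196
P = 1,092.1865; Macaulay duration = 6,083.5196 / 1,092.1865 = 5.57004 half-year periods = 2.78502 years.
Modified duration = D_Mac / (1 + y) = 2.78502 / 1.01625 = 2.74049 years.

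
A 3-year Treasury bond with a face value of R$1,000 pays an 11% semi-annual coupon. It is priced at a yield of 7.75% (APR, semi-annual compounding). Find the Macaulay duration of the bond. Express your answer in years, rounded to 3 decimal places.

Periodic yield y = 0.03875. Discount each cash flow and weight by its period:
  t   CF        PV=CF/(1+0.03875)^t    t·PV
  1        55.00        52.9483        52.9483
  2        55.00        50.9730       101.9461
  3        55.00        49.0715       147.2146
  4        55.00        47.2409       188.9638
  5        55.00        45.4786       227.3932
  6     1,055.00       839.8201     5,038.9203
  Σ                  1,085.5325     5,757.3862
Price P = Σ PV = 1,085.5325.
Macaulay duration = Σ(t·PV) / P = 5,757.3862 / 1,085.5325 = 5.30374 half-year periods.
In years: 5.30374 / 2 = 2.65187 years.

2.652 years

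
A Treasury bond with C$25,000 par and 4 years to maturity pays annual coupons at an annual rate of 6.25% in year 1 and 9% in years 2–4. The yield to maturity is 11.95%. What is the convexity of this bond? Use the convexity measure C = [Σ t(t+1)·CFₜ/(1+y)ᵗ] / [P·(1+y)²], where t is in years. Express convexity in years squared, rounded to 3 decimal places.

With y = 0.1195:
  t   CF        PV=CF/(1+0.1195)^t    t·PV        t(t+1)·PV
  1     1,562.50     1,395.7124     1,395.7124       2,791.4247
  2     2,250.00     1,795.2888     3,590.5776      10,771.7328
  3     2,250.00     1,603.6523     4,810.9570      19,243.8282
  4    27,250.00    17,348.8269    69,395.3078     346,976.5389
  Σ                 22,143.4805    79,192.5548     379,783.5246
P = 22,143.4805.
Convexity = Σ t(t+1)·PV / [P·(1+y)²] = 379,783.5246 / (22,143.4805 × 1.253280) = 13.68491.

13.685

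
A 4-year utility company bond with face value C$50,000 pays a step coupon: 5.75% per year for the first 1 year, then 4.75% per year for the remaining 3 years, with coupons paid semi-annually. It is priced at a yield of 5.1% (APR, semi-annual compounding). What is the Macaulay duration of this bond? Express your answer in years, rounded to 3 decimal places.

3.659 years

Periodic yield y = 0.0255. Discount each cash flow and weight by its period:
  t   CF        PV=CF/(1+0.0255)^t    t·PV
  1     1,437.50     1,401.7552     1,401.7552
  2     1,437.50     1,366.8993     2,733.7986
  3     1,187.50     1,101.0996     3,303.2989
  4     1,187.50     1,073.7198     4,294.8792
  5     1,187.50     1,047.0208     5,235.1038
  6     1,187.50     1,020.9856     6,125.9138
  7     1,187.50       995.5979     6,969.1852
  8    51,187.50    41,848.3753   334,787.0021
  Σ                 49,855.4535   364,850.9369
Price P = Σ PV = 49,855.4535.
Macaulay duration = Σ(t·PV) / P = 364,850.9369 / 49,855.4535 = 7.31818 half-year periods.
In years: 7.31818 / 2 = 3.65909 years.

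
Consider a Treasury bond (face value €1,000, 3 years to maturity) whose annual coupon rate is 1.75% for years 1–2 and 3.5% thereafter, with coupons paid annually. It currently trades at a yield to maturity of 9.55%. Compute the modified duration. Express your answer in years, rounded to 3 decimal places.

2.687 years

Periodic yield y = 0.0955. First find Macaulay duration:
  t   CF        PV=CF/(1+0.0955)^t    t·PV
  1        17.50        15.9744        15.9744
  2        17.50        14.5819        29.1637
  3     1,035.00       787.2328     2,361.6985
  Σ                    817.7892     2,406.8367
P = 817.7892; Macaulay duration = 2,406.8367 / 817.7892 = 2.94310 years.
Modified duration = D_Mac / (1 + y) = 2.94310 / 1.0955 = 2.68654 years.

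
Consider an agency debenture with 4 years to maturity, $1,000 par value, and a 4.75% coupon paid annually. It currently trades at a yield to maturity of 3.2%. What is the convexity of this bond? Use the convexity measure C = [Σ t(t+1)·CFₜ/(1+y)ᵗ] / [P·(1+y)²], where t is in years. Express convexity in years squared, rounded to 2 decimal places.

With y = 0.032:
  t   CF        PV=CF/(1+0.032)^t    t·PV        t(t+1)·PV
  1        47.50        46.0271        46.0271          92.0543
  2        47.50        44.5999        89.1999         267.5996
  3        47.50        43.2170       129.6510         518.6039
  4     1,047.50       923.4965     3,693.9859      18,469.9295
  Σ                  1,057.3405     3,958.8639      19,348.1873
P = 1,057.3405.
Convexity = Σ t(t+1)·PV / [P·(1+y)²] = 19,348.1873 / (1,057.3405 × 1.065024) = 17.18170.

17.18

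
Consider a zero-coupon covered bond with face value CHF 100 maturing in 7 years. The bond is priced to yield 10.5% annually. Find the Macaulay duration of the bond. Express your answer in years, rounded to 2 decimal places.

7.00 years

A zero-coupon bond has a single cash flow at maturity, so its Macaulay duration equals its maturity: 7 years.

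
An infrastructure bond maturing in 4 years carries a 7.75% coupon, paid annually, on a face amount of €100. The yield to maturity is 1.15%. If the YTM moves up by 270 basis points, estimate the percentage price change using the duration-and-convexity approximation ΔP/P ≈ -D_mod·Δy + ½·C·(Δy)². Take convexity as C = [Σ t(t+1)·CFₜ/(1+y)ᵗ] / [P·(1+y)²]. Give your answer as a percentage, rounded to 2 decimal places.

-9.08%

With y = 0.0115:
  t   CF        PV=CF/(1+0.0115)^t    t·PV        t(t+1)·PV
  1         7.75         7.6619         7.6619          15.3238
  2         7.75         7.5748        15.1496          45.4487
  3         7.75         7.4887        22.4660          89.8639
  4       107.75       102.9328       411.7311       2,058.6557
  Σ                    125.6581       457.0086       2,209.2921
P = 125.6581; D_Mac = 3.63692 yrs; D_mod = 3.59557 yrs; C = 17.18426.
Duration effect: -3.59557 × (+0.027) = -0.097080
Convexity effect: 0.5 × 17.18426 × (0.027)² = +0.0062637
ΔP/P ≈ -0.097080 + 0.0062637 = -0.090817 = -9.0817%.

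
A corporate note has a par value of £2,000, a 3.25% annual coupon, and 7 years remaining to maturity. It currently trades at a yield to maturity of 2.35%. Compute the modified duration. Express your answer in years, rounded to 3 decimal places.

6.246 years

Periodic yield y = 0.0235. First find Macaulay duration:
  t   CF        PV=CF/(1+0.0235)^t    t·PV
  1        65.00        63.5076        63.5076
  2        65.00        62.0494       124.0988
  3        65.00        60.6247       181.8742
  4        65.00        59.2328       236.9310
  5        65.00        57.8728       289.3638
  6        65.00        56.5440       339.2638
  7     2,065.00     1,755.1132    12,285.7922
  Σ                  2,114.9444    13,520.8314
P = 2,114.9444; Macaulay duration = 13,520.8314 / 2,114.9444 = 6.39300 years.
Modified duration = D_Mac / (1 + y) = 6.39300 / 1.0235 = 6.24621 years.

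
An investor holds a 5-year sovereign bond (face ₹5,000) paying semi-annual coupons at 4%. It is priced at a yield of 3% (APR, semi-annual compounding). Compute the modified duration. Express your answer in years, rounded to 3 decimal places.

4.525 years

Periodic yield y = 0.015. First find Macaulay duration:
  t   CF        PV=CF/(1+0.015)^t    t·PV
  1       100.00        98.5222        98.5222
  2       100.00        97.0662       194.1323
  3       100.00        95.6317       286.8951
  4       100.00        94.2184       376.8737
  5       100.00        92.8260       464.1302
  6       100.00        91.4542       548.7253
  7       100.00        90.1027       630.7188
  8       100.00        88.7711       710.1689
  9       100.00        87.4592       787.1330
  10    5,100.00     4,394.5029    43,945.0288
  Σ                  5,230.5546    48,042.3283
P = 5,230.5546; Macaulay duration = 48,042.3283 / 5,230.5546 = 9.18494 half-year periods = 4.59247 years.
Modified duration = D_Mac / (1 + y) = 4.59247 / 1.015 = 4.52460 years.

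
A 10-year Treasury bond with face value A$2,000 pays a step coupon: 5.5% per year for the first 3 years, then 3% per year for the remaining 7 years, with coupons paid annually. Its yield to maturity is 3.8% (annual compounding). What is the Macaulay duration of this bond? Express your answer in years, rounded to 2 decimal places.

Periodic yield y = 0.038. Discount each cash flow and weight by its year:
  t   CF        PV=CF/(1+0.038)^t    t·PV
  1       110.00       105.9730       105.9730
  2       110.00       102.0935       204.1869
  3       110.00        98.3559       295.0678
  4        60.00        51.6847       206.7387
  5        60.00        49.7926       248.9628
  6        60.00        47.9697       287.8183
  7        60.00        46.2136       323.4952
  8        60.00        44.5218       356.1742
  9        60.00        42.8919       386.0269
  10    2,060.00     1,418.7102    14,187.1018
  Σ                  2,008.2068    16,601.5457
Price P = Σ PV = 2,008.2068.
Macaulay duration = Σ(t·PV) / P = 16,601.5457 / 2,008.2068 = 8.26685 years.

8.27 years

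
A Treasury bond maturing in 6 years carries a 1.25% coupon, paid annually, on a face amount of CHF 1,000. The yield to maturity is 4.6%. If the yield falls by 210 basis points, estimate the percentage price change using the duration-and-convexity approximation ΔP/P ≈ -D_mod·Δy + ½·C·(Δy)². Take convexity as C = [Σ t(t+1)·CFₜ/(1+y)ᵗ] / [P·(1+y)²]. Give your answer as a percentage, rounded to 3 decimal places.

+12.444%

With y = 0.046:
  t   CF        PV=CF/(1+0.046)^t    t·PV        t(t+1)·PV
  1        12.50        11.9503        11.9503          23.9006
  2        12.50        11.4247        22.8495          68.5485
  3        12.50        10.9223        32.7670         131.0679
  4        12.50        10.4420        41.7680         208.8398
  5        12.50         9.9828        49.9139         299.4835
  6     1,012.50       773.0453     4,638.2716      32,467.9012
  Σ                    827.7674     4,797.5202      33,199.7413
P = 827.7674; D_Mac = 5.79573 yrs; D_mod = 5.54086 yrs; C = 36.65751.
Duration effect: -5.54086 × (-0.021) = +0.116358
Convexity effect: 0.5 × 36.65751 × (-0.021)² = +0.0080830
ΔP/P ≈ +0.116358 + 0.0080830 = +0.124441 = +12.4441%.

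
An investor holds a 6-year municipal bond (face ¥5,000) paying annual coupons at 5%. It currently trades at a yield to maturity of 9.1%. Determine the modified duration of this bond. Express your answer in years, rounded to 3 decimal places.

4.809 years

Periodic yield y = 0.091. First find Macaulay duration:
  t   CF        PV=CF/(1+0.091)^t    t·PV
  1       250.00       229.1476       229.1476
  2       250.00       210.0344       420.0689
  3       250.00       192.5155       577.5466
  4       250.00       176.4579       705.8314
  5       250.00       161.7396       808.6978
  6     5,250.00     3,113.2271    18,679.3625
  Σ                  4,083.1220    21,420.6548
P = 4,083.1220; Macaulay duration = 21,420.6548 / 4,083.1220 = 5.24615 years.
Modified duration = D_Mac / (1 + y) = 5.24615 / 1.091 = 4.80857 years.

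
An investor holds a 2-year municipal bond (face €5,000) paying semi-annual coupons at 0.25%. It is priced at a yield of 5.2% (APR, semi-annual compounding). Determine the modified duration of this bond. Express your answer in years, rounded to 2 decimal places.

Periodic yield y = 0.026. First find Macaulay duration:
  t   CF        PV=CF/(1+0.026)^t    t·PV
  1         6.25         6.0916         6.0916
  2         6.25         5.9372        11.8745
  3         6.25         5.7868        17.3604
  4     5,006.25     4,517.7593    18,071.0373
  Σ                  4,535.5750    18,106.3638
P = 4,535.5750; Macaulay duration = 18,106.3638 / 4,535.5750 = 3.99208 half-year periods = 1.99604 years.
Modified duration = D_Mac / (1 + y) = 1.99604 / 1.026 = 1.94546 years.

1.95 years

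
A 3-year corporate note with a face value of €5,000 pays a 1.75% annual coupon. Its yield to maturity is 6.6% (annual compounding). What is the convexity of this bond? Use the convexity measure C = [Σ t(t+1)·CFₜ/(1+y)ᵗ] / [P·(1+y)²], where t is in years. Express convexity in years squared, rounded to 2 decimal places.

With y = 0.066:
  t   CF        PV=CF/(1+0.066)^t    t·PV        t(t+1)·PV
  1        87.50        82.0826        82.0826         164.1651
  2        87.50        77.0005       154.0010         462.0031
  3     5,087.50     4,199.8406    12,599.5218      50,398.0873
  Σ                  4,358.9237    12,835.6054      51,024.2555
P = 4,358.9237.
Convexity = Σ t(t+1)·PV / [P·(1+y)²] = 51,024.2555 / (4,358.9237 × 1.136356) = 10.30109.

10.30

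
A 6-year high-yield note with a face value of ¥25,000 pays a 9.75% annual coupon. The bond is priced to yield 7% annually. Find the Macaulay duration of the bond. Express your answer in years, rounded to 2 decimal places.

4.89 years

Periodic yield y = 0.07. Discount each cash flow and weight by its year:
  t   CF        PV=CF/(1+0.07)^t    t·PV
  1     2,437.50     2,278.0374     2,278.0374
  2     2,437.50     2,129.0069     4,258.0138
  3     2,437.50     1,989.7261     5,969.1782
  4     2,437.50     1,859.5571     7,438.2283
  5     2,437.50     1,737.9038     8,689.5191
  6    27,437.50    18,282.7648   109,696.5886
  Σ                 28,276.9960   138,329.5654
Price P = Σ PV = 28,276.9960.
Macaulay duration = Σ(t·PV) / P = 138,329.5654 / 28,276.9960 = 4.89195 years.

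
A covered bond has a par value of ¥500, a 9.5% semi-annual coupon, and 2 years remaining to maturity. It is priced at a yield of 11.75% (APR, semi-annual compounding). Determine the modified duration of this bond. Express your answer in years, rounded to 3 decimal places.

1.762 years

Periodic yield y = 0.05875. First find Macaulay duration:
  t   CF        PV=CF/(1+0.05875)^t    t·PV
  1        23.75        22.4321        22.4321
  2        23.75        21.1874        42.3747
  3        23.75        20.0117        60.0350
  4       523.75       416.8217     1,667.2869
  Σ                    480.4529     1,792.1287
P = 480.4529; Macaulay duration = 1,792.1287 / 480.4529 = 3.73008 half-year periods = 1.86504 years.
Modified duration = D_Mac / (1 + y) = 1.86504 / 1.05875 = 1.76155 years.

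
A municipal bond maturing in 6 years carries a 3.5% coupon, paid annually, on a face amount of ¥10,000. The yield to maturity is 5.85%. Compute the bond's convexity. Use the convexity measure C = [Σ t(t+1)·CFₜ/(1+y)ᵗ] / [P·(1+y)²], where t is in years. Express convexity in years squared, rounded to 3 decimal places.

33.182

With y = 0.0585:
  t   CF        PV=CF/(1+0.0585)^t    t·PV        t(t+1)·PV
  1       350.00       330.6566       330.6566         661.3132
  2       350.00       312.3822       624.7645       1,874.2934
  3       350.00       295.1178       885.3535       3,541.4140
  4       350.00       278.8076     1,115.2304       5,576.1518
  5       350.00       263.3988     1,316.9938       7,901.9629
  6    10,350.00     7,358.5997    44,151.5979     309,061.1854
  Σ                  8,838.9627    48,424.5967     328,616.3208
P = 8,838.9627.
Convexity = Σ t(t+1)·PV / [P·(1+y)²] = 328,616.3208 / (8,838.9627 × 1.120422) = 33.18227.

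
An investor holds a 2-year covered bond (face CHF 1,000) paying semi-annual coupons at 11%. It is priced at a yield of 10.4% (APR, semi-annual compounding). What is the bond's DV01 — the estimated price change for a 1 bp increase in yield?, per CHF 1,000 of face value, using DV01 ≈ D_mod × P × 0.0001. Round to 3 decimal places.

Periodic yield y = 0.052.
  t   CF        PV=CF/(1+0.052)^t    t·PV
  1        55.00        52.2814        52.2814
  2        55.00        49.6971        99.3942
  3        55.00        47.2406       141.7218
  4     1,055.00       861.3695     3,445.4781
  Σ                  1,010.5886     3,738.8755
P = 1,010.5886; D_Mac = 3.69970 half-year periods = 1.84985 yrs; D_mod = 1.75841 yrs.
DV01 ≈ 1.75841 × 1,010.5886 × 0.0001 = 0.177703.

CHF 0.178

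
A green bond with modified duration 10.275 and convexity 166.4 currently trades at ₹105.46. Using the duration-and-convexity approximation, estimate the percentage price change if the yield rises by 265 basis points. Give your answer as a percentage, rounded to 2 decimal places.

-21.39%

Duration effect: -D_mod·Δy = -10.275 × (+0.0265) = -0.2722875
Convexity effect: ½·C·(Δy)² = 0.5 × 166.4 × (0.0265)² = +0.0584272
ΔP/P ≈ -0.2722875 + 0.0584272 = -0.2138603
= -21.38603%.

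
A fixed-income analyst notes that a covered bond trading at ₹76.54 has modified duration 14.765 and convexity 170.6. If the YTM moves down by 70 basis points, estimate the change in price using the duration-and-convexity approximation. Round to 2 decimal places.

Duration effect: -D_mod·Δy = -14.765 × (-0.007) = +0.103355
Convexity effect: ½·C·(Δy)² = 0.5 × 170.6 × (-0.007)² = +0.0041797
ΔP/P ≈ +0.103355 + 0.0041797 = +0.1075347
ΔP ≈ 76.54 × (+0.1075347) = +8.230705938.

+₹8.23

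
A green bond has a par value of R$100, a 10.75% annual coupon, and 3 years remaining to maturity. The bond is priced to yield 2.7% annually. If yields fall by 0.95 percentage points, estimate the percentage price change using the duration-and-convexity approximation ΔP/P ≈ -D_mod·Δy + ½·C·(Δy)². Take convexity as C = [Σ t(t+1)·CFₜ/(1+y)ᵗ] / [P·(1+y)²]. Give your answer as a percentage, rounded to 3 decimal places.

+2.586%

With y = 0.027:
  t   CF        PV=CF/(1+0.027)^t    t·PV        t(t+1)·PV
  1        10.75        10.4674        10.4674          20.9348
  2        10.75        10.1922        20.3844          61.1531
  3       110.75       102.2427       306.7282       1,226.9127
  Σ                    122.9023       337.5799       1,309.0006
P = 122.9023; D_Mac = 2.74673 yrs; D_mod = 2.67452 yrs; C = 10.09808.
Duration effect: -2.67452 × (-0.0095) = +0.025408
Convexity effect: 0.5 × 10.09808 × (-0.0095)² = +0.0004557
ΔP/P ≈ +0.025408 + 0.0004557 = +0.025864 = +2.5864%.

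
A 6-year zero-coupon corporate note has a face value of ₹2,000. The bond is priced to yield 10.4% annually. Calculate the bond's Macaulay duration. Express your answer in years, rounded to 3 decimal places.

A zero-coupon bond has a single cash flow at maturity, so its Macaulay duration equals its maturity: 6 years.

6.000 years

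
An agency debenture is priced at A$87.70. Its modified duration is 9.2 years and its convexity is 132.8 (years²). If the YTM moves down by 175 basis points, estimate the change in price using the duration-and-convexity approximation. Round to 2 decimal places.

Duration effect: -D_mod·Δy = -9.2 × (-0.0175) = +0.161000
Convexity effect: ½·C·(Δy)² = 0.5 × 132.8 × (-0.0175)² = +0.0203350
ΔP/P ≈ +0.161000 + 0.0203350 = +0.181335
ΔP ≈ 87.70 × (+0.181335) = +15.9030795.

+A$15.90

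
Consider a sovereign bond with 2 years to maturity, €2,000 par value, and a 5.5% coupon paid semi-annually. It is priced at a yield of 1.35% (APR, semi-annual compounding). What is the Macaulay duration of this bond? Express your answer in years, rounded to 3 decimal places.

1.925 years

Periodic yield y = 0.00675. Discount each cash flow and weight by its period:
  t   CF        PV=CF/(1+0.00675)^t    t·PV
  1        55.00        54.6312        54.6312
  2        55.00        54.2650       108.5299
  3        55.00        53.9011       161.7034
  4     2,055.00     2,000.4388     8,001.7553
  Σ                  2,163.2361     8,326.6198
Price P = Σ PV = 2,163.2361.
Macaulay duration = Σ(t·PV) / P = 8,326.6198 / 2,163.2361 = 3.84915 half-year periods.
In years: 3.84915 / 2 = 1.92457 years.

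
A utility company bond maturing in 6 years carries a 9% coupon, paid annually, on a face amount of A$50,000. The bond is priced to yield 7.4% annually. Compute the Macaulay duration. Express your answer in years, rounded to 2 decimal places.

4.93 years

Periodic yield y = 0.074. Discount each cash flow and weight by its year:
  t   CF        PV=CF/(1+0.074)^t    t·PV
  1     4,500.00     4,189.9441     4,189.9441
  2     4,500.00     3,901.2515     7,802.5030
  3     4,500.00     3,632.4502    10,897.3506
  4     4,500.00     3,382.1697    13,528.6786
  5     4,500.00     3,149.1338    15,745.6688
  6    54,500.00    35,511.6469   213,069.8816
  Σ                 53,766.5962   265,234.0267
Price P = Σ PV = 53,766.5962.
Macaulay duration = Σ(t·PV) / P = 265,234.0267 / 53,766.5962 = 4.93306 years.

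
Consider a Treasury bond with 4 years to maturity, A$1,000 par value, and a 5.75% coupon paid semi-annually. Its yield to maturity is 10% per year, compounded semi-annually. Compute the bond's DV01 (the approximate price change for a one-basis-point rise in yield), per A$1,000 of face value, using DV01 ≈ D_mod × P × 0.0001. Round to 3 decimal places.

A$0.295

Periodic yield y = 0.05.
  t   CF        PV=CF/(1+0.05)^t    t·PV
  1        28.75        27.3810        27.3810
  2        28.75        26.0771        52.1542
  3        28.75        24.8353        74.5060
  4        28.75        23.6527        94.6108
  5        28.75        22.5264       112.6319
  6        28.75        21.4537       128.7222
  7        28.75        20.4321       143.0246
  8     1,028.75       696.2985     5,570.3879
  Σ                    862.6567     6,203.4185
P = 862.6567; D_Mac = 7.19106 half-year periods = 3.59553 yrs; D_mod = 3.42432 yrs.
DV01 ≈ 3.42432 × 862.6567 × 0.0001 = 0.295401.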